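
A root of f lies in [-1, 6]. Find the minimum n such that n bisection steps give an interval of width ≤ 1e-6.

Width after n steps is 7/2^n. Need 2^n ≥ 7/1e-6 = 7000000.
2^22 = 4194304 < 7000000 ≤ 2^23 = 8388608, so n = 23.

23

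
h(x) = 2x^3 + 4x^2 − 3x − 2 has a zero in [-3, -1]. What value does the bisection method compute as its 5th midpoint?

-2.4375

midpoint -2: h = 4 > 0 → [-3, -2]
midpoint -2.5: h = -0.75 < 0 → [-2.5, -2]
midpoint -2.25: h = 2.21875 > 0 → [-2.5, -2.25]
midpoint -2.375: h = 0.8945 > 0 → [-2.5, -2.375]
midpoint -2.4375: h = 0.1138 > 0 → [-2.5, -2.4375]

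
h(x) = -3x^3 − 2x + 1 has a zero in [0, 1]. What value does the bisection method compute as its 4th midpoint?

0.4375

x = 0.5 gives h = -0.375, negative; keep [0, 0.5]
x = 0.25 gives h = 0.453125, positive; keep [0.25, 0.5]
x = 0.375 gives h = 0.091797, positive; keep [0.375, 0.5]
x = 0.4375 gives h = -0.1262, negative; keep [0.375, 0.4375]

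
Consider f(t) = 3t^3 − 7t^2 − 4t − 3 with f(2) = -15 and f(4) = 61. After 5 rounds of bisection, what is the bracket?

midpoint 3: f = 3 > 0 → [2, 3]
midpoint 2.5: f = -9.875 < 0 → [2.5, 3]
midpoint 2.75: f = -4.546875 < 0 → [2.75, 3]
midpoint 2.875: f = -1.0684 < 0 → [2.875, 3]
midpoint 2.9375: f = 0.8899 > 0 → [2.875, 2.9375]

[2.875, 2.9375]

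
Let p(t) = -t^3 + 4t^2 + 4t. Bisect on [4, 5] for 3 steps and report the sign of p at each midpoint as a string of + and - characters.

t = 4.5 gives p = 7.875, positive; keep [4.5, 5]
t = 4.75 gives p = 2.078125, positive; keep [4.75, 5]
t = 4.875 gives p = -1.294922, negative; keep [4.75, 4.875]

++-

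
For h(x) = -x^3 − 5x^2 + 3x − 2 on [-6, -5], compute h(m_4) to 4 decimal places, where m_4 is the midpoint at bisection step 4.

m = -5.5, h(m) = -3.375 (−); new bracket [-6, -5.5]
m = -5.75, h(m) = 5.546875 (+); new bracket [-5.75, -5.5]
m = -5.625, h(m) = 0.900391 (+); new bracket [-5.625, -5.5]
m = -5.5625, h(m) = -1.283 (−); new bracket [-5.625, -5.5625]

-1.2830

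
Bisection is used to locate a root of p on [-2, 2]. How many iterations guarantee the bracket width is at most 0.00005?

Width after n steps is 4/2^n. Need 2^n ≥ 4/0.00005 = 80000.
2^16 = 65536 < 80000 ≤ 2^17 = 131072, so n = 17.

17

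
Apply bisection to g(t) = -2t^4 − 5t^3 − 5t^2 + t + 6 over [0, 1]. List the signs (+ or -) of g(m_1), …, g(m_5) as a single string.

++--+

midpoint 0.5: g = 4.5 > 0 → [0.5, 1]
midpoint 0.75: g = 1.195312 > 0 → [0.75, 1]
midpoint 0.875: g = -1.475098 < 0 → [0.75, 0.875]
midpoint 0.8125: g = -0.0418 < 0 → [0.75, 0.8125]
midpoint 0.78125: g = 0.6002 > 0 → [0.78125, 0.8125]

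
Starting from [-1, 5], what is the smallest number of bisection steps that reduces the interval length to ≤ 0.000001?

23

Width after n steps is 6/2^n. Need 2^n ≥ 6/0.000001 = 6000000.
2^22 = 4194304 < 6000000 ≤ 2^23 = 8388608, so n = 23.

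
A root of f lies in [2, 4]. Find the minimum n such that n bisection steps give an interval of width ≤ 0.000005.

Width after n steps is 2/2^n. Need 2^n ≥ 2/0.000005 = 400000.
2^18 = 262144 < 400000 ≤ 2^19 = 524288, so n = 19.

19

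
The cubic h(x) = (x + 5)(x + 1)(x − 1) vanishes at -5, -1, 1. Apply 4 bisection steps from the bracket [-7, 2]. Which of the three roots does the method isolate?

midpoint -2.5: h = 13.125 > 0 → [-7, -2.5]
midpoint -4.75: h = 5.390625 > 0 → [-7, -4.75]
midpoint -5.875: h = -29.326172 < 0 → [-5.875, -4.75]
midpoint -5.3125: h = -8.5071 < 0 → [-5.3125, -4.75]

-5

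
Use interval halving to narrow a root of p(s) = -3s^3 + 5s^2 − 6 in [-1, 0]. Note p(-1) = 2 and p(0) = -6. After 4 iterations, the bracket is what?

m = -0.5, p(m) = -4.375 (−); new bracket [-1, -0.5]
m = -0.75, p(m) = -1.921875 (−); new bracket [-1, -0.75]
m = -0.875, p(m) = -0.162109 (−); new bracket [-1, -0.875]
m = -0.9375, p(m) = 0.8665 (+); new bracket [-0.9375, -0.875]

[-0.9375, -0.875]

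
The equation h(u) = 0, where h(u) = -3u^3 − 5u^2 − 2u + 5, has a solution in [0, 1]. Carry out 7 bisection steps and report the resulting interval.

h(0.5) = 2.375 > 0, so the root lies in [0.5, 1]
h(0.75) = -0.578125 < 0, so the root lies in [0.5, 0.75]
h(0.625) = 1.064453 > 0, so the root lies in [0.625, 0.75]
h(0.6875) = 0.2869 > 0, so the root lies in [0.6875, 0.75]
h(0.71875) = -0.1344 < 0, so the root lies in [0.6875, 0.71875]
h(0.703125) = 0.079 > 0, so the root lies in [0.703125, 0.71875]
h(0.7109375) = -0.027 < 0, so the root lies in [0.703125, 0.7109375]

[0.703125, 0.7109375]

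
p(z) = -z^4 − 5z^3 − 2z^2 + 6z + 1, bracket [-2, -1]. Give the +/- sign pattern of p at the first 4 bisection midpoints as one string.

-++-

m = -1.5, p(m) = -0.6875 (−); new bracket [-2, -1.5]
m = -1.75, p(m) = 1.792969 (+); new bracket [-1.75, -1.5]
m = -1.625, p(m) = 0.450928 (+); new bracket [-1.625, -1.5]
m = -1.5625, p(m) = -0.1448 (−); new bracket [-1.625, -1.5625]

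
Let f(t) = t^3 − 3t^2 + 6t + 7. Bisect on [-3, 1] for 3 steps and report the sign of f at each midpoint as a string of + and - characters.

-++

midpoint -1: f = -3 < 0 → [-1, 1]
midpoint 0: f = 7 > 0 → [-1, 0]
midpoint -0.5: f = 3.125 > 0 → [-1, -0.5]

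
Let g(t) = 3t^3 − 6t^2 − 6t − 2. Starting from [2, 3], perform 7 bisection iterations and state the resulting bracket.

[2.796875, 2.8046875]

m = 2.5, g(m) = -7.625 (−); new bracket [2.5, 3]
m = 2.75, g(m) = -1.484375 (−); new bracket [2.75, 3]
m = 2.875, g(m) = 2.447266 (+); new bracket [2.75, 2.875]
m = 2.8125, g(m) = 0.406 (+); new bracket [2.75, 2.8125]
m = 2.78125, g(m) = -0.5578 (−); new bracket [2.78125, 2.8125]
m = 2.796875, g(m) = -0.0806 (−); new bracket [2.796875, 2.8125]
m = 2.8046875, g(m) = 0.1615 (+); new bracket [2.796875, 2.8046875]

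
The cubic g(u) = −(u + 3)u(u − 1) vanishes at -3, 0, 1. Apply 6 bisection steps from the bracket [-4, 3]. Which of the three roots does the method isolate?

-3

u = -0.5 gives g = -1.875, negative; keep [-4, -0.5]
u = -2.25 gives g = -5.484375, negative; keep [-4, -2.25]
u = -3.125 gives g = 1.611328, positive; keep [-3.125, -2.25]
u = -2.6875 gives g = -3.0969, negative; keep [-3.125, -2.6875]
u = -2.90625 gives g = -1.0643, negative; keep [-3.125, -2.90625]
u = -3.015625 gives g = 0.1892, positive; keep [-3.015625, -2.90625]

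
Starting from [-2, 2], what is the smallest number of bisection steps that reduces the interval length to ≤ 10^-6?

Width after n steps is 4/2^n. Need 2^n ≥ 4/10^-6 = 4000000.
2^21 = 2097152 < 4000000 ≤ 2^22 = 4194304, so n = 22.

22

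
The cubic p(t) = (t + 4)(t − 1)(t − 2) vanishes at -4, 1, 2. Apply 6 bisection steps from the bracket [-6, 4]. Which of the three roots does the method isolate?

-4

t = -1 gives p = 18, positive; keep [-6, -1]
t = -3.5 gives p = 12.375, positive; keep [-6, -3.5]
t = -4.75 gives p = -29.109375, negative; keep [-4.75, -3.5]
t = -4.125 gives p = -3.9238, negative; keep [-4.125, -3.5]
t = -3.8125 gives p = 5.2449, positive; keep [-4.125, -3.8125]
t = -3.96875 gives p = 0.9268, positive; keep [-4.125, -3.96875]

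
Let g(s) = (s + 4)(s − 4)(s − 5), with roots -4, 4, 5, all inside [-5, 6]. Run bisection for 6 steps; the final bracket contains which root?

-4

s = 0.5 gives g = 70.875, positive; keep [-5, 0.5]
s = -2.25 gives g = 79.296875, positive; keep [-5, -2.25]
s = -3.625 gives g = 24.662109, positive; keep [-5, -3.625]
s = -4.3125 gives g = -24.1907, negative; keep [-4.3125, -3.625]
s = -3.96875 gives g = 2.2334, positive; keep [-4.3125, -3.96875]
s = -4.140625 gives g = -10.464, negative; keep [-4.140625, -3.96875]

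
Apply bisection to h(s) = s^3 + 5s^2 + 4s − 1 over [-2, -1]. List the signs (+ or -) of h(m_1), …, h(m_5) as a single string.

+-++-

m = -1.5, h(m) = 0.875 (+); new bracket [-1.5, -1]
m = -1.25, h(m) = -0.140625 (−); new bracket [-1.5, -1.25]
m = -1.375, h(m) = 0.353516 (+); new bracket [-1.375, -1.25]
m = -1.3125, h(m) = 0.1023 (+); new bracket [-1.3125, -1.25]
m = -1.28125, h(m) = -0.0203 (−); new bracket [-1.3125, -1.28125]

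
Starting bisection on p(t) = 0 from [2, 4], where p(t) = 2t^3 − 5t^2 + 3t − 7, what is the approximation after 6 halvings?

t = 3 gives p = 11, positive; keep [2, 3]
t = 2.5 gives p = 0.5, positive; keep [2, 2.5]
t = 2.25 gives p = -2.78125, negative; keep [2.25, 2.5]
t = 2.375 gives p = -1.2852, negative; keep [2.375, 2.5]
t = 2.4375 gives p = -0.4302, negative; keep [2.4375, 2.5]
t = 2.46875 gives p = 0.0253, positive; keep [2.4375, 2.46875]

2.46875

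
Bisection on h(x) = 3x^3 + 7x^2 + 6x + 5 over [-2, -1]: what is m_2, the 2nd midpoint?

midpoint -1.5: h = 1.625 > 0 → [-2, -1.5]
midpoint -1.75: h = -0.140625 < 0 → [-1.75, -1.5]

-1.75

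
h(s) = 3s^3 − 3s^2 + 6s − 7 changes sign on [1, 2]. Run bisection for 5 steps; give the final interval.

[1.09375, 1.125]

h(1.5) = 5.375 > 0, so the root lies in [1, 1.5]
h(1.25) = 1.671875 > 0, so the root lies in [1, 1.25]
h(1.125) = 0.224609 > 0, so the root lies in [1, 1.125]
h(1.0625) = -0.4133 < 0, so the root lies in [1.0625, 1.125]
h(1.09375) = -0.101 < 0, so the root lies in [1.09375, 1.125]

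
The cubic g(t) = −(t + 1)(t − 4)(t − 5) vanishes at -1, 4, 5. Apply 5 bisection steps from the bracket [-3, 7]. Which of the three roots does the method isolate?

-1

t = 2 gives g = -18, negative; keep [-3, 2]
t = -0.5 gives g = -12.375, negative; keep [-3, -0.5]
t = -1.75 gives g = 29.109375, positive; keep [-1.75, -0.5]
t = -1.125 gives g = 3.9238, positive; keep [-1.125, -0.5]
t = -0.8125 gives g = -5.2449, negative; keep [-1.125, -0.8125]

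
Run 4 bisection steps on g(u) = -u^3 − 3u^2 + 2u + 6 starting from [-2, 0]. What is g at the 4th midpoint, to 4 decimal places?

0.1777

g(-1) = 2 > 0, so the root lies in [-2, -1]
g(-1.5) = -0.375 < 0, so the root lies in [-1.5, -1]
g(-1.25) = 0.765625 > 0, so the root lies in [-1.5, -1.25]
g(-1.375) = 0.1777 > 0, so the root lies in [-1.5, -1.375]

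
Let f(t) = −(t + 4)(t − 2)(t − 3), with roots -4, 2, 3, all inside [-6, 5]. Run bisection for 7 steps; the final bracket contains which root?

midpoint -0.5: f = -30.625 < 0 → [-6, -0.5]
midpoint -3.25: f = -24.609375 < 0 → [-6, -3.25]
midpoint -4.625: f = 31.572266 > 0 → [-4.625, -3.25]
midpoint -3.9375: f = -2.5745 < 0 → [-4.625, -3.9375]
midpoint -4.28125: f = 12.8631 > 0 → [-4.28125, -3.9375]
midpoint -4.109375: f = 4.7506 > 0 → [-4.109375, -3.9375]
midpoint -4.0234375: f = 0.9915 > 0 → [-4.0234375, -3.9375]

-4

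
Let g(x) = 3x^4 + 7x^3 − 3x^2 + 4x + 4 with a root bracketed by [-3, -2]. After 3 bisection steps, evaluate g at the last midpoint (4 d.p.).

6.3191

m = -2.5, g(m) = -16.9375 (−); new bracket [-3, -2.5]
m = -2.75, g(m) = -3.691406 (−); new bracket [-3, -2.75]
m = -2.875, g(m) = 6.319092 (+); new bracket [-2.875, -2.75]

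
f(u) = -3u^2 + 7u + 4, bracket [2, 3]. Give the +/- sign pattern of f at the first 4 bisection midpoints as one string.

++--

f(2.5) = 2.75 > 0, so the root lies in [2.5, 3]
f(2.75) = 0.5625 > 0, so the root lies in [2.75, 3]
f(2.875) = -0.671875 < 0, so the root lies in [2.75, 2.875]
f(2.8125) = -0.043 < 0, so the root lies in [2.75, 2.8125]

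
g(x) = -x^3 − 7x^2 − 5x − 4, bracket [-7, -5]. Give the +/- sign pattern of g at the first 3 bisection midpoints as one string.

-+-

m = -6, g(m) = -10 (−); new bracket [-7, -6]
m = -6.5, g(m) = 7.375 (+); new bracket [-6.5, -6]
m = -6.25, g(m) = -2.046875 (−); new bracket [-6.5, -6.25]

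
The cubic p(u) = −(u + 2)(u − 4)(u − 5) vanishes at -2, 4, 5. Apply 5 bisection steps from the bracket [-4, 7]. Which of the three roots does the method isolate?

-2

m = 1.5, p(m) = -30.625 (−); new bracket [-4, 1.5]
m = -1.25, p(m) = -24.609375 (−); new bracket [-4, -1.25]
m = -2.625, p(m) = 31.572266 (+); new bracket [-2.625, -1.25]
m = -1.9375, p(m) = -2.5745 (−); new bracket [-2.625, -1.9375]
m = -2.28125, p(m) = 12.8631 (+); new bracket [-2.28125, -1.9375]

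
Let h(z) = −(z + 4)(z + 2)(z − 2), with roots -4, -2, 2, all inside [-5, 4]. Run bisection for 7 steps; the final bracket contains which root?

z = -0.5 gives h = 13.125, positive; keep [-0.5, 4]
z = 1.75 gives h = 5.390625, positive; keep [1.75, 4]
z = 2.875 gives h = -29.326172, negative; keep [1.75, 2.875]
z = 2.3125 gives h = -8.5071, negative; keep [1.75, 2.3125]
z = 2.03125 gives h = -0.7598, negative; keep [1.75, 2.03125]
z = 1.890625 gives h = 2.5067, positive; keep [1.890625, 2.03125]
z = 1.9609375 gives h = 0.9223, positive; keep [1.9609375, 2.03125]

2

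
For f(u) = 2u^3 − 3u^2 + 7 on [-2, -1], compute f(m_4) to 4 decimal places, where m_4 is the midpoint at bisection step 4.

m = -1.5, f(m) = -6.5 (−); new bracket [-1.5, -1]
m = -1.25, f(m) = -1.59375 (−); new bracket [-1.25, -1]
m = -1.125, f(m) = 0.355469 (+); new bracket [-1.25, -1.125]
m = -1.1875, f(m) = -0.5796 (−); new bracket [-1.1875, -1.125]

-0.5796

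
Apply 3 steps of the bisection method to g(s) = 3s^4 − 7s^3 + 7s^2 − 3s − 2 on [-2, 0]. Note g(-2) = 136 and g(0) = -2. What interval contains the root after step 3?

[-0.5, -0.25]

midpoint -1: g = 18 > 0 → [-1, 0]
midpoint -0.5: g = 2.3125 > 0 → [-0.5, 0]
midpoint -0.25: g = -0.691406 < 0 → [-0.5, -0.25]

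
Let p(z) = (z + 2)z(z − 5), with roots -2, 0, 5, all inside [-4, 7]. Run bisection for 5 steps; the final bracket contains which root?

p(1.5) = -18.375 < 0, so the root lies in [1.5, 7]
p(4.25) = -19.921875 < 0, so the root lies in [4.25, 7]
p(5.625) = 26.806641 > 0, so the root lies in [4.25, 5.625]
p(4.9375) = -2.1409 < 0, so the root lies in [4.9375, 5.625]
p(5.28125) = 10.8152 > 0, so the root lies in [4.9375, 5.28125]

5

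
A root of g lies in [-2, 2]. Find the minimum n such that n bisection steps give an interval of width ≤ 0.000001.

Width after n steps is 4/2^n. Need 2^n ≥ 4/0.000001 = 4000000.
2^21 = 2097152 < 4000000 ≤ 2^22 = 4194304, so n = 22.

22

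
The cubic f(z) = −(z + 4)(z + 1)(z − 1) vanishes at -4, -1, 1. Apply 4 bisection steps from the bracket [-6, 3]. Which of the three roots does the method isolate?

-4

z = -1.5 gives f = -3.125, negative; keep [-6, -1.5]
z = -3.75 gives f = -3.265625, negative; keep [-6, -3.75]
z = -4.875 gives f = 19.919922, positive; keep [-4.875, -3.75]
z = -4.3125 gives f = 5.4993, positive; keep [-4.3125, -3.75]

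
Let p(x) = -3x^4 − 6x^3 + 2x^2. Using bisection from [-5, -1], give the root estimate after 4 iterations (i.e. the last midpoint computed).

-2.25

x = -3 gives p = -63, negative; keep [-3, -1]
x = -2 gives p = 8, positive; keep [-3, -2]
x = -2.5 gives p = -10.9375, negative; keep [-2.5, -2]
x = -2.25 gives p = 1.582, positive; keep [-2.5, -2.25]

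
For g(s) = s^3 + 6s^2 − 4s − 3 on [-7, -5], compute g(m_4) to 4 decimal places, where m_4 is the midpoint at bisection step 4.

g(-6) = 21 > 0, so the root lies in [-7, -6]
g(-6.5) = 1.875 > 0, so the root lies in [-7, -6.5]
g(-6.75) = -10.171875 < 0, so the root lies in [-6.75, -6.5]
g(-6.625) = -3.9316 < 0, so the root lies in [-6.625, -6.5]

-3.9316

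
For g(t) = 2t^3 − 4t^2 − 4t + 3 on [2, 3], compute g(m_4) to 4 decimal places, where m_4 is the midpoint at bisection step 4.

t = 2.5 gives g = -0.75, negative; keep [2.5, 3]
t = 2.75 gives g = 3.34375, positive; keep [2.5, 2.75]
t = 2.625 gives g = 1.113281, positive; keep [2.5, 2.625]
t = 2.5625 gives g = 0.1372, positive; keep [2.5, 2.5625]

0.1372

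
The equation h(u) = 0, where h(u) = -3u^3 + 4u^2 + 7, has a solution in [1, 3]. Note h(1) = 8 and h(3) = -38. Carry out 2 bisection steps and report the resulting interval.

midpoint 2: h = -1 < 0 → [1, 2]
midpoint 1.5: h = 5.875 > 0 → [1.5, 2]

[1.5, 2]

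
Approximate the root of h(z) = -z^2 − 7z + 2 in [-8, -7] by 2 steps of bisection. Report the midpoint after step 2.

m = -7.5, h(m) = -1.75 (−); new bracket [-7.5, -7]
m = -7.25, h(m) = 0.1875 (+); new bracket [-7.5, -7.25]

-7.25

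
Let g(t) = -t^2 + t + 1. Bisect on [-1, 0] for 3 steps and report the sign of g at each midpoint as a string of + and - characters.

+--

midpoint -0.5: g = 0.25 > 0 → [-1, -0.5]
midpoint -0.75: g = -0.3125 < 0 → [-0.75, -0.5]
midpoint -0.625: g = -0.015625 < 0 → [-0.625, -0.5]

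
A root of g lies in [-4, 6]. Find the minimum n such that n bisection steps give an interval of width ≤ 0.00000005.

28

Width after n steps is 10/2^n. Need 2^n ≥ 10/0.00000005 = 200000000.
2^27 = 134217728 < 200000000 ≤ 2^28 = 268435456, so n = 28.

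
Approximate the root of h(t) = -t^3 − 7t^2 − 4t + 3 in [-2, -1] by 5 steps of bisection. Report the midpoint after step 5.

m = -1.5, h(m) = -3.375 (−); new bracket [-1.5, -1]
m = -1.25, h(m) = -0.984375 (−); new bracket [-1.25, -1]
m = -1.125, h(m) = 0.064453 (+); new bracket [-1.25, -1.125]
m = -1.1875, h(m) = -0.4465 (−); new bracket [-1.1875, -1.125]
m = -1.15625, h(m) = -0.1876 (−); new bracket [-1.15625, -1.125]

-1.15625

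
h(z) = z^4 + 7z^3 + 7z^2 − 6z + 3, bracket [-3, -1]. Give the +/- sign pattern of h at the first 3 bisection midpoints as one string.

h(-2) = 3 > 0, so the root lies in [-3, -2]
h(-2.5) = -8.5625 < 0, so the root lies in [-2.5, -2]
h(-2.25) = -2.167969 < 0, so the root lies in [-2.25, -2]

+--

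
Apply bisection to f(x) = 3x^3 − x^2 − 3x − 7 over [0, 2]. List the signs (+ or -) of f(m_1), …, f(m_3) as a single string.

f(1) = -8 < 0, so the root lies in [1, 2]
f(1.5) = -3.625 < 0, so the root lies in [1.5, 2]
f(1.75) = 0.765625 > 0, so the root lies in [1.5, 1.75]

--+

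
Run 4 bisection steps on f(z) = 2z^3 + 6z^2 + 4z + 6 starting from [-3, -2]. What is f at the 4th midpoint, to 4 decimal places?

f(-2.5) = 2.25 > 0, so the root lies in [-3, -2.5]
f(-2.75) = -1.21875 < 0, so the root lies in [-2.75, -2.5]
f(-2.625) = 0.667969 > 0, so the root lies in [-2.75, -2.625]
f(-2.6875) = -0.2358 < 0, so the root lies in [-2.6875, -2.625]

-0.2358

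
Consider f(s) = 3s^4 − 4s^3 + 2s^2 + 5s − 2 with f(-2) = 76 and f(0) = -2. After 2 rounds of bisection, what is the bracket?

[-1, -0.5]

s = -1 gives f = 2, positive; keep [-1, 0]
s = -0.5 gives f = -3.3125, negative; keep [-1, -0.5]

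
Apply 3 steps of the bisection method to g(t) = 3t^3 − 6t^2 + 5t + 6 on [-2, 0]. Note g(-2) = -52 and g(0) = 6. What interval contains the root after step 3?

t = -1 gives g = -8, negative; keep [-1, 0]
t = -0.5 gives g = 1.625, positive; keep [-1, -0.5]
t = -0.75 gives g = -2.390625, negative; keep [-0.75, -0.5]

[-0.75, -0.5]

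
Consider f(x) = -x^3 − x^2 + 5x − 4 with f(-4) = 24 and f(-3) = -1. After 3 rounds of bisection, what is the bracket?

[-3.125, -3]

f(-3.5) = 9.125 > 0, so the root lies in [-3.5, -3]
f(-3.25) = 3.515625 > 0, so the root lies in [-3.25, -3]
f(-3.125) = 1.126953 > 0, so the root lies in [-3.125, -3]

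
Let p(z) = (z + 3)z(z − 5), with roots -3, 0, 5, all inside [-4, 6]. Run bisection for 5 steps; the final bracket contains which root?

5

midpoint 1: p = -16 < 0 → [1, 6]
midpoint 3.5: p = -34.125 < 0 → [3.5, 6]
midpoint 4.75: p = -9.203125 < 0 → [4.75, 6]
midpoint 5.375: p = 16.8809 > 0 → [4.75, 5.375]
midpoint 5.0625: p = 2.551 > 0 → [4.75, 5.0625]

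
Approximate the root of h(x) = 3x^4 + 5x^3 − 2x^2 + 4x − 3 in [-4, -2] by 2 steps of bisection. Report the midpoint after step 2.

-2.5

h(-3) = 75 > 0, so the root lies in [-3, -2]
h(-2.5) = 13.5625 > 0, so the root lies in [-2.5, -2]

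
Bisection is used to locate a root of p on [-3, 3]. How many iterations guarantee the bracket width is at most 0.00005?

Width after n steps is 6/2^n. Need 2^n ≥ 6/0.00005 = 120000.
2^16 = 65536 < 120000 ≤ 2^17 = 131072, so n = 17.

17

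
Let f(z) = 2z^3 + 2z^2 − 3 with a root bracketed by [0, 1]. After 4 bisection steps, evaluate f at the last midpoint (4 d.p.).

f(0.5) = -2.25 < 0, so the root lies in [0.5, 1]
f(0.75) = -1.03125 < 0, so the root lies in [0.75, 1]
f(0.875) = -0.128906 < 0, so the root lies in [0.875, 1]
f(0.9375) = 0.4058 > 0, so the root lies in [0.875, 0.9375]

0.4058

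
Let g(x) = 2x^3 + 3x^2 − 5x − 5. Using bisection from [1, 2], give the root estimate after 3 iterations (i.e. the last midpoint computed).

g(1.5) = 1 > 0, so the root lies in [1, 1.5]
g(1.25) = -2.65625 < 0, so the root lies in [1.25, 1.5]
g(1.375) = -1.003906 < 0, so the root lies in [1.375, 1.5]

1.375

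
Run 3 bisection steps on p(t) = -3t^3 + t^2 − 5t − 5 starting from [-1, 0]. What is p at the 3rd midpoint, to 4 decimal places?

-0.7520

p(-0.5) = -1.875 < 0, so the root lies in [-1, -0.5]
p(-0.75) = 0.578125 > 0, so the root lies in [-0.75, -0.5]
p(-0.625) = -0.751953 < 0, so the root lies in [-0.75, -0.625]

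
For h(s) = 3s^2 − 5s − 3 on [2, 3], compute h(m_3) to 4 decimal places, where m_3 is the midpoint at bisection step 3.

-0.0781

s = 2.5 gives h = 3.25, positive; keep [2, 2.5]
s = 2.25 gives h = 0.9375, positive; keep [2, 2.25]
s = 2.125 gives h = -0.078125, negative; keep [2.125, 2.25]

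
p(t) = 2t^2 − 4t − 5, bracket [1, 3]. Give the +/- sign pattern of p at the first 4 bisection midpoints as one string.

---+

t = 2 gives p = -5, negative; keep [2, 3]
t = 2.5 gives p = -2.5, negative; keep [2.5, 3]
t = 2.75 gives p = -0.875, negative; keep [2.75, 3]
t = 2.875 gives p = 0.0312, positive; keep [2.75, 2.875]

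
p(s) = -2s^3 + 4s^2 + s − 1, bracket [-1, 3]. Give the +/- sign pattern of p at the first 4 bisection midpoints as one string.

midpoint 1: p = 2 > 0 → [1, 3]
midpoint 2: p = 1 > 0 → [2, 3]
midpoint 2.5: p = -4.75 < 0 → [2, 2.5]
midpoint 2.25: p = -1.2812 < 0 → [2, 2.25]

++--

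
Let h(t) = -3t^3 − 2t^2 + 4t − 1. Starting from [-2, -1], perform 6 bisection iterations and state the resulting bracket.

[-1.625, -1.609375]

midpoint -1.5: h = -1.375 < 0 → [-2, -1.5]
midpoint -1.75: h = 1.953125 > 0 → [-1.75, -1.5]
midpoint -1.625: h = 0.091797 > 0 → [-1.625, -1.5]
midpoint -1.5625: h = -0.6887 < 0 → [-1.625, -1.5625]
midpoint -1.59375: h = -0.3105 < 0 → [-1.625, -1.59375]
midpoint -1.609375: h = -0.1124 < 0 → [-1.625, -1.609375]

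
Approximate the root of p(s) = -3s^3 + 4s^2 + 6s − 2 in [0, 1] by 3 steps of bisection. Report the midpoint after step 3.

0.375

s = 0.5 gives p = 1.625, positive; keep [0, 0.5]
s = 0.25 gives p = -0.296875, negative; keep [0.25, 0.5]
s = 0.375 gives p = 0.654297, positive; keep [0.25, 0.375]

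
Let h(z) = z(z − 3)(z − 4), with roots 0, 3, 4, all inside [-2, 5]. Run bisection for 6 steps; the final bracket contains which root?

m = 1.5, h(m) = 5.625 (+); new bracket [-2, 1.5]
m = -0.25, h(m) = -3.453125 (−); new bracket [-0.25, 1.5]
m = 0.625, h(m) = 5.009766 (+); new bracket [-0.25, 0.625]
m = 0.1875, h(m) = 2.0105 (+); new bracket [-0.25, 0.1875]
m = -0.03125, h(m) = -0.3819 (−); new bracket [-0.03125, 0.1875]
m = 0.078125, h(m) = 0.8953 (+); new bracket [-0.03125, 0.078125]

0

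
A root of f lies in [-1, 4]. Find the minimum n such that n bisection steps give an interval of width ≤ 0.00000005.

27

Width after n steps is 5/2^n. Need 2^n ≥ 5/0.00000005 = 100000000.
2^26 = 67108864 < 100000000 ≤ 2^27 = 134217728, so n = 27.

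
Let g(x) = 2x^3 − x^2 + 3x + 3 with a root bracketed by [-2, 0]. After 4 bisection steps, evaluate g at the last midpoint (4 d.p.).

0.2461

m = -1, g(m) = -3 (−); new bracket [-1, 0]
m = -0.5, g(m) = 1 (+); new bracket [-1, -0.5]
m = -0.75, g(m) = -0.65625 (−); new bracket [-0.75, -0.5]
m = -0.625, g(m) = 0.2461 (+); new bracket [-0.75, -0.625]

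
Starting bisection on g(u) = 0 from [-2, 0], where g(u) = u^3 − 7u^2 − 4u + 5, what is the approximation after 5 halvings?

midpoint -1: g = 1 > 0 → [-2, -1]
midpoint -1.5: g = -8.125 < 0 → [-1.5, -1]
midpoint -1.25: g = -2.890625 < 0 → [-1.25, -1]
midpoint -1.125: g = -0.7832 < 0 → [-1.125, -1]
midpoint -1.0625: g = 0.1482 > 0 → [-1.125, -1.0625]

-1.0625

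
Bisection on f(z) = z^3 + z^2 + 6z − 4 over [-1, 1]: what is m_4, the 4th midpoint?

f(0) = -4 < 0, so the root lies in [0, 1]
f(0.5) = -0.625 < 0, so the root lies in [0.5, 1]
f(0.75) = 1.484375 > 0, so the root lies in [0.5, 0.75]
f(0.625) = 0.3848 > 0, so the root lies in [0.5, 0.625]

0.625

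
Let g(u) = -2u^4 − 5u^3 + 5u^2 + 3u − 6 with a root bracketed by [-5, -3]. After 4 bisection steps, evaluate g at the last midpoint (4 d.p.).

g(-4) = -130 < 0, so the root lies in [-4, -3]
g(-3.5) = -41 < 0, so the root lies in [-3.5, -3]
g(-3.25) = -14.429688 < 0, so the root lies in [-3.25, -3]
g(-3.125) = -4.6938 < 0, so the root lies in [-3.125, -3]

-4.6938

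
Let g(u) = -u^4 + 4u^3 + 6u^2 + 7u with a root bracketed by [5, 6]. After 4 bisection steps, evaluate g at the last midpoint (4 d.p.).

9.7366

m = 5.5, g(m) = -29.5625 (−); new bracket [5, 5.5]
m = 5.25, g(m) = 21.246094 (+); new bracket [5.25, 5.5]
m = 5.375, g(m) = -2.551025 (−); new bracket [5.25, 5.375]
m = 5.3125, g(m) = 9.7366 (+); new bracket [5.3125, 5.375]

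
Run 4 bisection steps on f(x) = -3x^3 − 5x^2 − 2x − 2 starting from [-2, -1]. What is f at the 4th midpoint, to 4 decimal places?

f(-1.5) = -0.125 < 0, so the root lies in [-2, -1.5]
f(-1.75) = 2.265625 > 0, so the root lies in [-1.75, -1.5]
f(-1.625) = 0.919922 > 0, so the root lies in [-1.625, -1.5]
f(-1.5625) = 0.3621 > 0, so the root lies in [-1.5625, -1.5]

0.3621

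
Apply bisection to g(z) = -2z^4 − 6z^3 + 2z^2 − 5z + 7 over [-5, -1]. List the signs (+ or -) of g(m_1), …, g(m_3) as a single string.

+-+

g(-3) = 40 > 0, so the root lies in [-5, -3]
g(-4) = -69 < 0, so the root lies in [-4, -3]
g(-3.5) = 6.125 > 0, so the root lies in [-4, -3.5]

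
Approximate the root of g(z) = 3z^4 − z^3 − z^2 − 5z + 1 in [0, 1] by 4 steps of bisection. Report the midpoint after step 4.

g(0.5) = -1.6875 < 0, so the root lies in [0, 0.5]
g(0.25) = -0.316406 < 0, so the root lies in [0, 0.25]
g(0.125) = 0.358154 > 0, so the root lies in [0.125, 0.25]
g(0.1875) = 0.0245 > 0, so the root lies in [0.1875, 0.25]

0.1875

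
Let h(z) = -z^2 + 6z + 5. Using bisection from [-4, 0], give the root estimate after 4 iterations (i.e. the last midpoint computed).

-0.75

midpoint -2: h = -11 < 0 → [-2, 0]
midpoint -1: h = -2 < 0 → [-1, 0]
midpoint -0.5: h = 1.75 > 0 → [-1, -0.5]
midpoint -0.75: h = -0.0625 < 0 → [-0.75, -0.5]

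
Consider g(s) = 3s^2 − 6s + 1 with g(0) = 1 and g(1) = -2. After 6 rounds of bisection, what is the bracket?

g(0.5) = -1.25 < 0, so the root lies in [0, 0.5]
g(0.25) = -0.3125 < 0, so the root lies in [0, 0.25]
g(0.125) = 0.296875 > 0, so the root lies in [0.125, 0.25]
g(0.1875) = -0.0195 < 0, so the root lies in [0.125, 0.1875]
g(0.15625) = 0.1357 > 0, so the root lies in [0.15625, 0.1875]
g(0.171875) = 0.0574 > 0, so the root lies in [0.171875, 0.1875]

[0.171875, 0.1875]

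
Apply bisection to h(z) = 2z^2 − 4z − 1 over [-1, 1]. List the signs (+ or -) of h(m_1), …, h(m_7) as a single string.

-++---+

m = 0, h(m) = -1 (−); new bracket [-1, 0]
m = -0.5, h(m) = 1.5 (+); new bracket [-0.5, 0]
m = -0.25, h(m) = 0.125 (+); new bracket [-0.25, 0]
m = -0.125, h(m) = -0.4688 (−); new bracket [-0.25, -0.125]
m = -0.1875, h(m) = -0.1797 (−); new bracket [-0.25, -0.1875]
m = -0.21875, h(m) = -0.0293 (−); new bracket [-0.25, -0.21875]
m = -0.234375, h(m) = 0.0474 (+); new bracket [-0.234375, -0.21875]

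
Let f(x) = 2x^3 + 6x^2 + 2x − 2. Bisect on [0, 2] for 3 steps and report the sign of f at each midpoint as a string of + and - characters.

++-

midpoint 1: f = 8 > 0 → [0, 1]
midpoint 0.5: f = 0.75 > 0 → [0, 0.5]
midpoint 0.25: f = -1.09375 < 0 → [0.25, 0.5]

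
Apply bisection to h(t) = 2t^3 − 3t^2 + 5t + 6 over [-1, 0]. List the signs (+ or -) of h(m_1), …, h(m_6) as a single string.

midpoint -0.5: h = 2.5 > 0 → [-1, -0.5]
midpoint -0.75: h = -0.28125 < 0 → [-0.75, -0.5]
midpoint -0.625: h = 1.214844 > 0 → [-0.75, -0.625]
midpoint -0.6875: h = 0.4946 > 0 → [-0.75, -0.6875]
midpoint -0.71875: h = 0.1138 > 0 → [-0.75, -0.71875]
midpoint -0.734375: h = -0.0819 < 0 → [-0.734375, -0.71875]

+-+++-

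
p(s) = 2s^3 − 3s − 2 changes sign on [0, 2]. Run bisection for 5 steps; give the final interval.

s = 1 gives p = -3, negative; keep [1, 2]
s = 1.5 gives p = 0.25, positive; keep [1, 1.5]
s = 1.25 gives p = -1.84375, negative; keep [1.25, 1.5]
s = 1.375 gives p = -0.9258, negative; keep [1.375, 1.5]
s = 1.4375 gives p = -0.3716, negative; keep [1.4375, 1.5]

[1.4375, 1.5]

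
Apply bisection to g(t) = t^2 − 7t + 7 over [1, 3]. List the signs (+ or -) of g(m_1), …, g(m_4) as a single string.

---+

g(2) = -3 < 0, so the root lies in [1, 2]
g(1.5) = -1.25 < 0, so the root lies in [1, 1.5]
g(1.25) = -0.1875 < 0, so the root lies in [1, 1.25]
g(1.125) = 0.3906 > 0, so the root lies in [1.125, 1.25]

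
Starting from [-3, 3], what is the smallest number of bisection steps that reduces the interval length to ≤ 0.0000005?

Width after n steps is 6/2^n. Need 2^n ≥ 6/0.0000005 = 12000000.
2^23 = 8388608 < 12000000 ≤ 2^24 = 16777216, so n = 24.

24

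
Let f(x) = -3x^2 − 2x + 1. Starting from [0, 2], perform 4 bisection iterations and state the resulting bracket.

[0.25, 0.375]

x = 1 gives f = -4, negative; keep [0, 1]
x = 0.5 gives f = -0.75, negative; keep [0, 0.5]
x = 0.25 gives f = 0.3125, positive; keep [0.25, 0.5]
x = 0.375 gives f = -0.1719, negative; keep [0.25, 0.375]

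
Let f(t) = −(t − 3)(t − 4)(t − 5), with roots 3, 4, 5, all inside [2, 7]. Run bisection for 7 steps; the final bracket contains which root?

5

t = 4.5 gives f = 0.375, positive; keep [4.5, 7]
t = 5.75 gives f = -3.609375, negative; keep [4.5, 5.75]
t = 5.125 gives f = -0.298828, negative; keep [4.5, 5.125]
t = 4.8125 gives f = 0.2761, positive; keep [4.8125, 5.125]
t = 4.96875 gives f = 0.0596, positive; keep [4.96875, 5.125]
t = 5.046875 gives f = -0.1004, negative; keep [4.96875, 5.046875]
t = 5.0078125 gives f = -0.0158, negative; keep [4.96875, 5.0078125]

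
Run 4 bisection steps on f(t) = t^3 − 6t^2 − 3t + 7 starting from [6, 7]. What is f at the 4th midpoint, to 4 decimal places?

0.5149

f(6.5) = 8.625 > 0, so the root lies in [6, 6.5]
f(6.25) = -1.984375 < 0, so the root lies in [6.25, 6.5]
f(6.375) = 3.115234 > 0, so the root lies in [6.25, 6.375]
f(6.3125) = 0.5149 > 0, so the root lies in [6.25, 6.3125]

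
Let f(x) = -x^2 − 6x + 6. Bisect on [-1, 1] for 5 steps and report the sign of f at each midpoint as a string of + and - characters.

+++-+

x = 0 gives f = 6, positive; keep [0, 1]
x = 0.5 gives f = 2.75, positive; keep [0.5, 1]
x = 0.75 gives f = 0.9375, positive; keep [0.75, 1]
x = 0.875 gives f = -0.0156, negative; keep [0.75, 0.875]
x = 0.8125 gives f = 0.4648, positive; keep [0.8125, 0.875]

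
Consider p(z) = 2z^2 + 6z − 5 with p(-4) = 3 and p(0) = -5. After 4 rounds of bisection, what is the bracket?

p(-2) = -9 < 0, so the root lies in [-4, -2]
p(-3) = -5 < 0, so the root lies in [-4, -3]
p(-3.5) = -1.5 < 0, so the root lies in [-4, -3.5]
p(-3.75) = 0.625 > 0, so the root lies in [-3.75, -3.5]

[-3.75, -3.5]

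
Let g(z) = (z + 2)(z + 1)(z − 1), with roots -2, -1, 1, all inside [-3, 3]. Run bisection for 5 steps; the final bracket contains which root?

1

midpoint 0: g = -2 < 0 → [0, 3]
midpoint 1.5: g = 4.375 > 0 → [0, 1.5]
midpoint 0.75: g = -1.203125 < 0 → [0.75, 1.5]
midpoint 1.125: g = 0.8301 > 0 → [0.75, 1.125]
midpoint 0.9375: g = -0.3557 < 0 → [0.9375, 1.125]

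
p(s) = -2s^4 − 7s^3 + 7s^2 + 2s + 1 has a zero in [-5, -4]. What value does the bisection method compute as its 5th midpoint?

p(-4.5) = -48.5 < 0, so the root lies in [-4.5, -4]
p(-4.25) = 3.789062 > 0, so the root lies in [-4.5, -4.25]
p(-4.375) = -20.311035 < 0, so the root lies in [-4.375, -4.25]
p(-4.3125) = -7.7703 < 0, so the root lies in [-4.3125, -4.25]
p(-4.28125) = -1.8705 < 0, so the root lies in [-4.28125, -4.25]

-4.28125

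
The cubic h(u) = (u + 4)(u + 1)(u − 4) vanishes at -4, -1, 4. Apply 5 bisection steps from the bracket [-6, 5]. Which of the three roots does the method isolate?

midpoint -0.5: h = -7.875 < 0 → [-0.5, 5]
midpoint 2.25: h = -35.546875 < 0 → [2.25, 5]
midpoint 3.625: h = -13.224609 < 0 → [3.625, 5]
midpoint 4.3125: h = 13.8 > 0 → [3.625, 4.3125]
midpoint 3.96875: h = -1.2373 < 0 → [3.96875, 4.3125]

4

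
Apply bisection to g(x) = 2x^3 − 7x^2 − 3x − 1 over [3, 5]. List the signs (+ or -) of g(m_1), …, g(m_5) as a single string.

+---+

midpoint 4: g = 3 > 0 → [3, 4]
midpoint 3.5: g = -11.5 < 0 → [3.5, 4]
midpoint 3.75: g = -5.21875 < 0 → [3.75, 4]
midpoint 3.875: g = -1.3633 < 0 → [3.875, 4]
midpoint 3.9375: g = 0.7534 > 0 → [3.875, 3.9375]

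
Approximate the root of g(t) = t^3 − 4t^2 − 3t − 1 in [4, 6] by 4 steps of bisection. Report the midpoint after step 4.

g(5) = 9 > 0, so the root lies in [4, 5]
g(4.5) = -4.375 < 0, so the root lies in [4.5, 5]
g(4.75) = 1.671875 > 0, so the root lies in [4.5, 4.75]
g(4.625) = -1.5059 < 0, so the root lies in [4.625, 4.75]

4.625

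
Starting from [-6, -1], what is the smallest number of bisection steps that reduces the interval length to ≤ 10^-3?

Width after n steps is 5/2^n. Need 2^n ≥ 5/10^-3 = 5000.
2^12 = 4096 < 5000 ≤ 2^13 = 8192, so n = 13.

13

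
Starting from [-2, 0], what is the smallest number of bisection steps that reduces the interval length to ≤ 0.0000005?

22

Width after n steps is 2/2^n. Need 2^n ≥ 2/0.0000005 = 4000000.
2^21 = 2097152 < 4000000 ≤ 2^22 = 4194304, so n = 22.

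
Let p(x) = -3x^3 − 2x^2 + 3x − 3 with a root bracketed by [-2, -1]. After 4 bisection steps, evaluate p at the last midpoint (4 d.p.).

0.6584

m = -1.5, p(m) = -1.875 (−); new bracket [-2, -1.5]
m = -1.75, p(m) = 1.703125 (+); new bracket [-1.75, -1.5]
m = -1.625, p(m) = -0.283203 (−); new bracket [-1.75, -1.625]
m = -1.6875, p(m) = 0.6584 (+); new bracket [-1.6875, -1.625]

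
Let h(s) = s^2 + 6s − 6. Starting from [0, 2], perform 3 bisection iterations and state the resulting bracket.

h(1) = 1 > 0, so the root lies in [0, 1]
h(0.5) = -2.75 < 0, so the root lies in [0.5, 1]
h(0.75) = -0.9375 < 0, so the root lies in [0.75, 1]

[0.75, 1]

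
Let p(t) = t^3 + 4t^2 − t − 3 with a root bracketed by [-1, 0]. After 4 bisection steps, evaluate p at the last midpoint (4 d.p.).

p(-0.5) = -1.625 < 0, so the root lies in [-1, -0.5]
p(-0.75) = -0.421875 < 0, so the root lies in [-1, -0.75]
p(-0.875) = 0.267578 > 0, so the root lies in [-0.875, -0.75]
p(-0.8125) = -0.0833 < 0, so the root lies in [-0.875, -0.8125]

-0.0833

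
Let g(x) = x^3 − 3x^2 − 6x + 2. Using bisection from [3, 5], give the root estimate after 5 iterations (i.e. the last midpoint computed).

x = 4 gives g = -6, negative; keep [4, 5]
x = 4.5 gives g = 5.375, positive; keep [4, 4.5]
x = 4.25 gives g = -0.921875, negative; keep [4.25, 4.5]
x = 4.375 gives g = 2.0684, positive; keep [4.25, 4.375]
x = 4.3125 gives g = 0.5344, positive; keep [4.25, 4.3125]

4.3125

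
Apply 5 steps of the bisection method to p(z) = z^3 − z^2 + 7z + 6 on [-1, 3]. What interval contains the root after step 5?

[-0.75, -0.625]

m = 1, p(m) = 13 (+); new bracket [-1, 1]
m = 0, p(m) = 6 (+); new bracket [-1, 0]
m = -0.5, p(m) = 2.125 (+); new bracket [-1, -0.5]
m = -0.75, p(m) = -0.2344 (−); new bracket [-0.75, -0.5]
m = -0.625, p(m) = 0.9902 (+); new bracket [-0.75, -0.625]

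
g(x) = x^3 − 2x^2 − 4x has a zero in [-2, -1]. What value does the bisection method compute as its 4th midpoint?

-1.1875

midpoint -1.5: g = -1.875 < 0 → [-1.5, -1]
midpoint -1.25: g = -0.078125 < 0 → [-1.25, -1]
midpoint -1.125: g = 0.544922 > 0 → [-1.25, -1.125]
midpoint -1.1875: g = 0.2551 > 0 → [-1.25, -1.1875]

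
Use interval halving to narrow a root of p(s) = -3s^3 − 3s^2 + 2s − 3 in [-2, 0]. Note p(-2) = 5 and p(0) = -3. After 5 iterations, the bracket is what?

[-1.75, -1.6875]

midpoint -1: p = -5 < 0 → [-2, -1]
midpoint -1.5: p = -2.625 < 0 → [-2, -1.5]
midpoint -1.75: p = 0.390625 > 0 → [-1.75, -1.5]
midpoint -1.625: p = -1.2988 < 0 → [-1.75, -1.625]
midpoint -1.6875: p = -0.5017 < 0 → [-1.75, -1.6875]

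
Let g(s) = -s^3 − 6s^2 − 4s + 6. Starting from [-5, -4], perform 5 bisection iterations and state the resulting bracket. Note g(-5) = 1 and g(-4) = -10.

m = -4.5, g(m) = -6.375 (−); new bracket [-5, -4.5]
m = -4.75, g(m) = -3.203125 (−); new bracket [-5, -4.75]
m = -4.875, g(m) = -1.236328 (−); new bracket [-5, -4.875]
m = -4.9375, g(m) = -0.1526 (−); new bracket [-5, -4.9375]
m = -4.96875, g(m) = 0.415 (+); new bracket [-4.96875, -4.9375]

[-4.96875, -4.9375]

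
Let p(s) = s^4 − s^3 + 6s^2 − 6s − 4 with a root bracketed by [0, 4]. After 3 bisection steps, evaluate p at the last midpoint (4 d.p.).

s = 2 gives p = 16, positive; keep [0, 2]
s = 1 gives p = -4, negative; keep [1, 2]
s = 1.5 gives p = 2.1875, positive; keep [1, 1.5]

2.1875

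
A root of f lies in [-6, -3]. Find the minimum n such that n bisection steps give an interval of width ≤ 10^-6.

Width after n steps is 3/2^n. Need 2^n ≥ 3/10^-6 = 3000000.
2^21 = 2097152 < 3000000 ≤ 2^22 = 4194304, so n = 22.

22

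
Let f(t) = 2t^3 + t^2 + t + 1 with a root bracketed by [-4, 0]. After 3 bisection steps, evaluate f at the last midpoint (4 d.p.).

t = -2 gives f = -13, negative; keep [-2, 0]
t = -1 gives f = -1, negative; keep [-1, 0]
t = -0.5 gives f = 0.5, positive; keep [-1, -0.5]

0.5000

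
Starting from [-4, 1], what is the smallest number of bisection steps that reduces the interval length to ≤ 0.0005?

Width after n steps is 5/2^n. Need 2^n ≥ 5/0.0005 = 10000.
2^13 = 8192 < 10000 ≤ 2^14 = 16384, so n = 14.

14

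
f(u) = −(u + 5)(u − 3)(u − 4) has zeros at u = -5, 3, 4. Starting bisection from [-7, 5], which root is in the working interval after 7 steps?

-5

u = -1 gives f = -80, negative; keep [-7, -1]
u = -4 gives f = -56, negative; keep [-7, -4]
u = -5.5 gives f = 40.375, positive; keep [-5.5, -4]
u = -4.75 gives f = -16.9531, negative; keep [-5.5, -4.75]
u = -5.125 gives f = 9.2676, positive; keep [-5.125, -4.75]
u = -4.9375 gives f = -4.4338, negative; keep [-5.125, -4.9375]
u = -5.03125 gives f = 2.2666, positive; keep [-5.03125, -4.9375]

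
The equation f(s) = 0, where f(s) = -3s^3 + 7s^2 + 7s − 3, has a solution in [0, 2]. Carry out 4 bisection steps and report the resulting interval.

s = 1 gives f = 8, positive; keep [0, 1]
s = 0.5 gives f = 1.875, positive; keep [0, 0.5]
s = 0.25 gives f = -0.859375, negative; keep [0.25, 0.5]
s = 0.375 gives f = 0.4512, positive; keep [0.25, 0.375]

[0.25, 0.375]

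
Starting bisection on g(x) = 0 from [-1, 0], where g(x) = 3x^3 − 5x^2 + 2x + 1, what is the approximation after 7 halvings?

m = -0.5, g(m) = -1.625 (−); new bracket [-0.5, 0]
m = -0.25, g(m) = 0.140625 (+); new bracket [-0.5, -0.25]
m = -0.375, g(m) = -0.611328 (−); new bracket [-0.375, -0.25]
m = -0.3125, g(m) = -0.2048 (−); new bracket [-0.3125, -0.25]
m = -0.28125, g(m) = -0.0247 (−); new bracket [-0.28125, -0.25]
m = -0.265625, g(m) = 0.0597 (+); new bracket [-0.28125, -0.265625]
m = -0.2734375, g(m) = 0.018 (+); new bracket [-0.28125, -0.2734375]

-0.2734375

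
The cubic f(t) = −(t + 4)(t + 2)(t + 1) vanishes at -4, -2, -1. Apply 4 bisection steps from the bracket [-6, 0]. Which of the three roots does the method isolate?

-4

f(-3) = -2 < 0, so the root lies in [-6, -3]
f(-4.5) = 4.375 > 0, so the root lies in [-4.5, -3]
f(-3.75) = -1.203125 < 0, so the root lies in [-4.5, -3.75]
f(-4.125) = 0.8301 > 0, so the root lies in [-4.125, -3.75]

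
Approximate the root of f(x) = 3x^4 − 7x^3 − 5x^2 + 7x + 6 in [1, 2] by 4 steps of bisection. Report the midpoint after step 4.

1.3125

m = 1.5, f(m) = -3.1875 (−); new bracket [1, 1.5]
m = 1.25, f(m) = 0.589844 (+); new bracket [1.25, 1.5]
m = 1.375, f(m) = -1.302002 (−); new bracket [1.25, 1.375]
m = 1.3125, f(m) = -0.3501 (−); new bracket [1.25, 1.3125]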